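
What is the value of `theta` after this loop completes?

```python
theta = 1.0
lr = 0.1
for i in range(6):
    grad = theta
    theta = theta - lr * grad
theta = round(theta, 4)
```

Gradient descent: w = 1.0 * (1 - 0.1)^6
`theta` takes the values: 1.0 → 0.9 → 0.81 → 0.729 → 0.6561 → 0.59049 → 0.531441 → 0.5314

Answer: 0.5314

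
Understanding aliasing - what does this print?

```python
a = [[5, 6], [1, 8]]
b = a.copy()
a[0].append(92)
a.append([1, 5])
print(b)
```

Key concept: shallow copy with nested lists.
Step by step:
`a = [[5, 6], [1, 8]]` → a = [[5, 6], [1, 8]]
`b = a.copy()` → b = [[5, 6], [1, 8]]
`a[0].append(92)` → a = [[5, 6, 92], [1, 8]]; b = [[5, 6, 92], [1, 8]]
`a.append([1, 5])` → a = [[5, 6, 92], [1, 8], [1, 5]]
`print(b)` → prints [[5, 6, 92], [1, 8]]

Answer: [[5, 6, 92], [1, 8]]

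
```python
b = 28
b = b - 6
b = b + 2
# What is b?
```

Trace:
`b = 28` → b = 28
`b = b - 6` → b = 22
`b = b + 2` → b = 24
So b = 24

Answer: 24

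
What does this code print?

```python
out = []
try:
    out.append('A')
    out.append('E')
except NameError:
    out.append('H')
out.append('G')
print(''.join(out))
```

Execution trace: 'A' (try body) → 'E' (try body, no exception) → 'G' (after the try/except). Output: AEG

Answer: AEG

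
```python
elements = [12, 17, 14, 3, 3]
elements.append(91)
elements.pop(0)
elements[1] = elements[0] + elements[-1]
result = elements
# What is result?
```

Trace:
`elements = [12, 17, 14, 3, 3]` → elements = [12, 17, 14, 3, 3]
`elements.append(91)` → elements = [12, 17, 14, 3, 3, 91]
`elements.pop(0)` → elements = [17, 14, 3, 3, 91]
`elements[1] = elements[0] + elements[-1]` → elements = [17, 108, 3, 3, 91]
`result = elements` → result = [17, 108, 3, 3, 91]
So result = [17, 108, 3, 3, 91]

Answer: [17, 108, 3, 3, 91]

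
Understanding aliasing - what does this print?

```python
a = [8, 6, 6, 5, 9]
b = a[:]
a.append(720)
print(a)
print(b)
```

Key concept: slice [:] creates copy.
Step by step:
`a = [8, 6, 6, 5, 9]` → a = [8, 6, 6, 5, 9]
`b = a[:]` → b = [8, 6, 6, 5, 9]
`a.append(720)` → a = [8, 6, 6, 5, 9, 720]
`print(a)` → prints [8, 6, 6, 5, 9, 720]
`print(b)` → prints [8, 6, 6, 5, 9]

Answer:
[8, 6, 6, 5, 9, 720]
[8, 6, 6, 5, 9]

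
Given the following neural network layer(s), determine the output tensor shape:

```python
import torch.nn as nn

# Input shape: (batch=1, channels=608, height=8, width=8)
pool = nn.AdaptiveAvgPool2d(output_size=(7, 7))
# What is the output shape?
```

Input: (1, 608, 8, 8) -> Output: (1, 608, 7, 7)

Answer: (1, 608, 7, 7)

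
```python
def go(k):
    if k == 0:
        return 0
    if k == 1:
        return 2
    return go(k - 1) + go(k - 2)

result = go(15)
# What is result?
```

Build up from base cases: go(0)=0, go(1)=2, go(2)=2, go(3)=4, go(4)=6, go(5)=10, go(6)=16, ..., go(15)=1220

Answer: 1220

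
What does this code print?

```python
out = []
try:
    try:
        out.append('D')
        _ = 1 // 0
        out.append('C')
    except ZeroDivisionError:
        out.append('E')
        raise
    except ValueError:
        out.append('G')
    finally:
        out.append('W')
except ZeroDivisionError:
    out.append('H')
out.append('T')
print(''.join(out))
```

Execution trace: 'D' (inner try body) → 'E' (inner except ZeroDivisionError) → 'W' (inner finally) → 'H' (outer except ZeroDivisionError) → 'T' (after the try/except). Output: DEWHT

Answer: DEWHT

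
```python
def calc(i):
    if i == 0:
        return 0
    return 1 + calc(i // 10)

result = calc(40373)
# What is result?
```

Count of digits of 40373: 5

Answer: 5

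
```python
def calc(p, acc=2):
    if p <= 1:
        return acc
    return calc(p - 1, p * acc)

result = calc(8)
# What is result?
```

Accumulator trace (n, acc): (8, 2) -> (7, 16) -> (6, 112) -> (5, 672) -> (4, 3360) -> (3, 13440) -> (2, 40320) -> (1, 80640) -> return 80640

Answer: 80640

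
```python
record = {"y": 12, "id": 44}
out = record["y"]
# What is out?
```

Trace:
`record = {"y": 12, "id": 44}` → record = {'y': 12, 'id': 44}
`out = record["y"]` → out = 12
So out = 12

Answer: 12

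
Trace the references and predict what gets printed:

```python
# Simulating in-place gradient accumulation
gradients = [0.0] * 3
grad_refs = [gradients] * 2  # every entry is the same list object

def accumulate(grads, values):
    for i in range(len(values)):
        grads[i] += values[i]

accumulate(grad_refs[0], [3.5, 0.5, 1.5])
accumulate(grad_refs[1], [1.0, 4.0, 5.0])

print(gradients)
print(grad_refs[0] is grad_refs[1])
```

Key concept: gradient accumulation aliasing.
Step by step:
`gradients = [0.0] * 3` → gradients = [0.0, 0.0, 0.0]
`grad_refs = [gradients] * 2` → grad_refs = [[0.0, 0.0, 0.0], [0.0, 0.0, 0.0]]
`accumulate(grad_refs[0], [3.5, 0.5, 1.5])` → gradients = [3.5, 0.5, 1.5]; grad_refs = [[3.5, 0.5, 1.5], [3.5, 0.5, 1.5]]
`accumulate(grad_refs[1], [1.0, 4.0, 5.0])` → gradients = [4.5, 4.5, 6.5]; grad_refs = [[4.5, 4.5, 6.5], [4.5, 4.5, 6.5]]
`print(gradients)` → prints [4.5, 4.5, 6.5]
`print(grad_refs[0] is grad_refs[1])` → prints True

Answer:
[4.5, 4.5, 6.5]
True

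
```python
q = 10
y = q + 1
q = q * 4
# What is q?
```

Trace:
`q = 10` → q = 10
`y = q + 1` → y = 11
`q = q * 4` → q = 40
So q = 40

Answer: 40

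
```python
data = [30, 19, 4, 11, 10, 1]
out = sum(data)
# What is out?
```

Trace:
`data = [30, 19, 4, 11, 10, 1]` → data = [30, 19, 4, 11, 10, 1]
`out = sum(data)` → out = 75
So out = 75

Answer: 75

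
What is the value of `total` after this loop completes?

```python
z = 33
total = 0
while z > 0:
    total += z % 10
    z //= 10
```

Sum digits of 33
`total` takes the values: 0 → 3 → 6

Answer: 6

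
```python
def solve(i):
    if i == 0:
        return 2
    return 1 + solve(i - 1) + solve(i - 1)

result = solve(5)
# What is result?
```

solve(i) = 1 + 2·solve(i-1), solve(0)=2. Closed form: (2+1)·2^5 - 1 = 95.

Answer: 95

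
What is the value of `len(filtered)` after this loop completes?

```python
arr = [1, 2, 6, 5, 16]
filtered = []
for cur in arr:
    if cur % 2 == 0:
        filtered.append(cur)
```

Count even numbers in [1, 2, 6, 5, 16]
`filtered` takes the values: [] → [2] → [2, 6] → [2, 6, 16]
So `len(filtered)` = 3

Answer: 3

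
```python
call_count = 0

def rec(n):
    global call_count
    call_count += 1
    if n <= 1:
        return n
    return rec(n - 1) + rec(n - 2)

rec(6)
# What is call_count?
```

Calls(n) = 1 + Calls(n-1) + Calls(n-2); Calls(0)=Calls(1)=1. For n=6 this gives 25.

Answer: 25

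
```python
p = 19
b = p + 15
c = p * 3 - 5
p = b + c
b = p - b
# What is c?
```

Trace:
`p = 19` → p = 19
`b = p + 15` → b = 34
`c = p * 3 - 5` → c = 52
`p = b + c` → p = 86
`b = p - b` → b = 52
So c = 52

Answer: 52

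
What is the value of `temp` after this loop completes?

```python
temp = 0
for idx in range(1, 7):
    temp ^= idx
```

XOR of 1 to 6
`temp` takes the values: 0 → 1 → 3 → 0 → 4 → 1 → 7

Answer: 7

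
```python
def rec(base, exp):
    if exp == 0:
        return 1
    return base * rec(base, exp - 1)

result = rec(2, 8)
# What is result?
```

rec(2, 8) = 2 * 2 * 2 * 2 * 2 * 2 * 2 * 2 = 256

Answer: 256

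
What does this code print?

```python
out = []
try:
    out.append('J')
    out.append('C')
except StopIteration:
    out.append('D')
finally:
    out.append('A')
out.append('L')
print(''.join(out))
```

Execution trace: 'J' (try body) → 'C' (try body, no exception) → 'A' (finally) → 'L' (after the try/except). Output: JCAL

Answer: JCAL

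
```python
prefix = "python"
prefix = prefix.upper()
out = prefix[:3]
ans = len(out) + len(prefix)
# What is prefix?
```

Trace:
`prefix = "python"` → prefix = 'python'
`prefix = prefix.upper()` → prefix = 'PYTHON'
`out = prefix[:3]` → out = 'PYT'
`ans = len(out) + len(prefix)` → ans = 9
So prefix = 'PYTHON'

Answer: 'PYTHON'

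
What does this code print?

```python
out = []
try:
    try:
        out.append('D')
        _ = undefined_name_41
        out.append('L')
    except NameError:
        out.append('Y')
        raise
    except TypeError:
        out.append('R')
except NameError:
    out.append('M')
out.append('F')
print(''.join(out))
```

Execution trace: 'D' (inner try body) → 'Y' (inner except NameError) → 'M' (outer except NameError) → 'F' (after the try/except). Output: DYMF

Answer: DYMF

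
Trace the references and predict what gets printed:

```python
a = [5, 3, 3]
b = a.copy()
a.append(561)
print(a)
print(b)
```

Key concept: list.copy() creates independent copy.
Step by step:
`a = [5, 3, 3]` → a = [5, 3, 3]
`b = a.copy()` → b = [5, 3, 3]
`a.append(561)` → a = [5, 3, 3, 561]
`print(a)` → prints [5, 3, 3, 561]
`print(b)` → prints [5, 3, 3]

Answer:
[5, 3, 3, 561]
[5, 3, 3]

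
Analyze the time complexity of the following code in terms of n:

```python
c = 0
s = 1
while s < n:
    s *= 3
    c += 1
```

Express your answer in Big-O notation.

Each loop level contributes: log n. Multiplying the contributions gives O(log n).

Answer: O(log n)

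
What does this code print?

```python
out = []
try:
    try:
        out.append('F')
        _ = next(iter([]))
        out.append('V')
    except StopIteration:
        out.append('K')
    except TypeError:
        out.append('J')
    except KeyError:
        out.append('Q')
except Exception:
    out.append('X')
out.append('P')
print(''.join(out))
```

Execution trace: 'F' (inner try body) → 'K' (inner except StopIteration) → 'P' (after the try/except). Output: FKP

Answer: FKP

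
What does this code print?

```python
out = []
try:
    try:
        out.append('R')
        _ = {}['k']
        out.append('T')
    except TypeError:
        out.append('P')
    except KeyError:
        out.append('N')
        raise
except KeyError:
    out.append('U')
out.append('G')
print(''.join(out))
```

Execution trace: 'R' (inner try body) → 'N' (inner except KeyError) → 'U' (outer except KeyError) → 'G' (after the try/except). Output: RNUG

Answer: RNUG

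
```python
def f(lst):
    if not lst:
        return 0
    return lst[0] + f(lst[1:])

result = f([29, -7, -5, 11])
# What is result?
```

29 + (-7) + (-5) + 11 + 0 = 28

Answer: 28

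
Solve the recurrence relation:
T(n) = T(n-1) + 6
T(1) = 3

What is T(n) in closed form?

Unrolling: T(n) = T(1) + 6·(n-1) = 3 + 6(n-1) = 6n - 3.

Answer: T(n) = 6n - 3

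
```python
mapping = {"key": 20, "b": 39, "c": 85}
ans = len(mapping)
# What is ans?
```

Trace:
`mapping = {"key": 20, "b": 39, "c": 85}` → mapping = {'key': 20, 'b': 39, 'c': 85}
`ans = len(mapping)` → ans = 3
So ans = 3

Answer: 3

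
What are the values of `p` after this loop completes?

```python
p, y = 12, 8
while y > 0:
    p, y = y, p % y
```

GCD of 12 and 8
`p` takes the values: 12 → 8 → 4

Answer: 4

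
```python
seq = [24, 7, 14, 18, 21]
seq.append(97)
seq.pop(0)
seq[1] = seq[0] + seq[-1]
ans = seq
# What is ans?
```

Trace:
`seq = [24, 7, 14, 18, 21]` → seq = [24, 7, 14, 18, 21]
`seq.append(97)` → seq = [24, 7, 14, 18, 21, 97]
`seq.pop(0)` → seq = [7, 14, 18, 21, 97]
`seq[1] = seq[0] + seq[-1]` → seq = [7, 104, 18, 21, 97]
`ans = seq` → ans = [7, 104, 18, 21, 97]
So ans = [7, 104, 18, 21, 97]

Answer: [7, 104, 18, 21, 97]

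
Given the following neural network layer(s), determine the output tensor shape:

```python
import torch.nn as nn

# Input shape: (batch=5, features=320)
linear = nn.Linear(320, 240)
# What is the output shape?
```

Input: (5, 320) -> Output: (5, 240)

Answer: (5, 240)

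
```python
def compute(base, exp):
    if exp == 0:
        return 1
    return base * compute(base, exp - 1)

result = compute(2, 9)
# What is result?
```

compute(2, 9) = 2 * 2 * 2 * 2 * 2 * 2 * 2 * 2 * 2 = 512

Answer: 512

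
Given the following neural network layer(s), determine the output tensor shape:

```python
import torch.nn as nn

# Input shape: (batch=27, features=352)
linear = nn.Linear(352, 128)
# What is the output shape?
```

Input: (27, 352) -> Output: (27, 128)

Answer: (27, 128)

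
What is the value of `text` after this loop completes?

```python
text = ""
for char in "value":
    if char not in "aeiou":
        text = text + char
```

Remove vowels from 'value'
`text` takes the values: "" → "v" → "vl"

Answer: "vl"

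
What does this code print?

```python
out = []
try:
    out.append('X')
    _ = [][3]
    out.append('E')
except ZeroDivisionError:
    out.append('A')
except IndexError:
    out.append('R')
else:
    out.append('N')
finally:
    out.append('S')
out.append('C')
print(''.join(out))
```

Execution trace: 'X' (try body) → 'R' (except IndexError) → 'S' (finally) → 'C' (after the try/except). Output: XRSC

Answer: XRSC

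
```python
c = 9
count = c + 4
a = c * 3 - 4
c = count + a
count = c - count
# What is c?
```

Trace:
`c = 9` → c = 9
`count = c + 4` → count = 13
`a = c * 3 - 4` → a = 23
`c = count + a` → c = 36
`count = c - count` → count = 23
So c = 36

Answer: 36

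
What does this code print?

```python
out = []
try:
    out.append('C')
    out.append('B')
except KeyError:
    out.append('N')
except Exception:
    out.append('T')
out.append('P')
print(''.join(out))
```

Execution trace: 'C' (try body) → 'B' (try body, no exception) → 'P' (after the try/except). Output: CBP

Answer: CBP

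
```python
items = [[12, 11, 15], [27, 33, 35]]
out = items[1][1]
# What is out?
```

Trace:
`items = [[12, 11, 15], [27, 33, 35]]` → items = [[12, 11, 15], [27, 33, 35]]
`out = items[1][1]` → out = 33
So out = 33

Answer: 33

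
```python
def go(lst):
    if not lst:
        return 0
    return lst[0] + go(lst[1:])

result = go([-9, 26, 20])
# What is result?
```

(-9) + 26 + 20 + 0 = 37

Answer: 37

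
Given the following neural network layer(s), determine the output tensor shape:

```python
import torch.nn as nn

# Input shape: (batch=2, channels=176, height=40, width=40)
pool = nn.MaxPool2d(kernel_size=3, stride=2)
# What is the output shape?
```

Input: (2, 176, 40, 40) -> Output: (2, 176, 19, 19)

Answer: (2, 176, 19, 19)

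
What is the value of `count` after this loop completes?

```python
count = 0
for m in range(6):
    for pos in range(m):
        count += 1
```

Triangle number: 0+1+2+...+5
`count` takes the values: 0 → 1 → 2 → 3 → 4 → 5 → 6 → 7 → 8 → 9 → 10 → 11 → 12 → 13 → 14 → 15

Answer: 15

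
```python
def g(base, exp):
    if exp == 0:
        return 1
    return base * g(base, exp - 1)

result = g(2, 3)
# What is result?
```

g(2, 3) = 2 * 2 * 2 = 8

Answer: 8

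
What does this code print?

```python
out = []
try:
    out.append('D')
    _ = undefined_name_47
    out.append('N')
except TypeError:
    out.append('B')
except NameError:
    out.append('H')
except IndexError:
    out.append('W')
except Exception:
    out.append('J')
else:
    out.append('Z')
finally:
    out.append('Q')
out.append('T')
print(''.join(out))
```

Execution trace: 'D' (try body) → 'H' (except NameError) → 'Q' (finally) → 'T' (after the try/except). Output: DHQT

Answer: DHQT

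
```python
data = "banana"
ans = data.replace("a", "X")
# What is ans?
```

Trace:
`data = "banana"` → data = 'banana'
`ans = data.replace("a", "X")` → ans = 'bXnXnX'
So ans = 'bXnXnX'

Answer: 'bXnXnX'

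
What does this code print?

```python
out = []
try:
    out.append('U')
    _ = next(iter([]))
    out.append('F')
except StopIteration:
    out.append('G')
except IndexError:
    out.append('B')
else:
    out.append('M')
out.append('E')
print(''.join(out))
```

Execution trace: 'U' (try body) → 'G' (except StopIteration) → 'E' (after the try/except). Output: UGE

Answer: UGE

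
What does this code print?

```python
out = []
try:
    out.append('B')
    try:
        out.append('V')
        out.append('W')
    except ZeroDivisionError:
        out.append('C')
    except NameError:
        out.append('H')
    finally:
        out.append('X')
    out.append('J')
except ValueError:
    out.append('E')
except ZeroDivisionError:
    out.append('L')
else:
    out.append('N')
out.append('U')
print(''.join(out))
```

Execution trace: 'B' (try body) → 'V' (inner try body) → 'W' (inner try body, no exception) → 'X' (inner finally) → 'J' (try body, no exception) → 'N' (else) → 'U' (after the try/except). Output: BVWXJNU

Answer: BVWXJNU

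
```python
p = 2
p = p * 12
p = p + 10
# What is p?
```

Trace:
`p = 2` → p = 2
`p = p * 12` → p = 24
`p = p + 10` → p = 34
So p = 34

Answer: 34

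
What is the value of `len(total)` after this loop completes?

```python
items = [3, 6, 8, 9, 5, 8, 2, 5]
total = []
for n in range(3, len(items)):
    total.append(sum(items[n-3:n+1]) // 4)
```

Number of 4-element averages
`total` takes the values: [] → [6] → [6, 7] → [6, 7, 7] → [6, 7, 7, 6] → [6, 7, 7, 6, 5]
So `len(total)` = 5

Answer: 5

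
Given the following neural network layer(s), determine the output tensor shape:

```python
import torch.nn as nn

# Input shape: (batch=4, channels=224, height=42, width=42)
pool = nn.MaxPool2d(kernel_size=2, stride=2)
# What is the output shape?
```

Input: (4, 224, 42, 42) -> Output: (4, 224, 21, 21)

Answer: (4, 224, 21, 21)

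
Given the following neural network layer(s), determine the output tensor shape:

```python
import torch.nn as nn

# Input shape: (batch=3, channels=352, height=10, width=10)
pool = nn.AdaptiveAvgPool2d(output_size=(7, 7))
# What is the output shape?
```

Input: (3, 352, 10, 10) -> Output: (3, 352, 7, 7)

Answer: (3, 352, 7, 7)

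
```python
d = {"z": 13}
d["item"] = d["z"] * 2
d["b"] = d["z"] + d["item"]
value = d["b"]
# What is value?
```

Trace:
`d = {"z": 13}` → d = {'z': 13}
`d["item"] = d["z"] * 2` → d = {'z': 13, 'item': 26}
`d["b"] = d["z"] + d["item"]` → d = {'z': 13, 'item': 26, 'b': 39}
`value = d["b"]` → value = 39
So value = 39

Answer: 39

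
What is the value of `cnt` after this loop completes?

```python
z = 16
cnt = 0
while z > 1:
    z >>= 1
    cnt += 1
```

Count right shifts until 1
`cnt` takes the values: 0 → 1 → 2 → 3 → 4

Answer: 4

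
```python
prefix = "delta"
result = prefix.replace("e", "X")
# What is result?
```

Trace:
`prefix = "delta"` → prefix = 'delta'
`result = prefix.replace("e", "X")` → result = 'dXlta'
So result = 'dXlta'

Answer: 'dXlta'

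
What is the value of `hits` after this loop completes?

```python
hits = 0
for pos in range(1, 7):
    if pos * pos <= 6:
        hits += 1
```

Count numbers where pos² ≤ 6
`hits` takes the values: 0 → 1 → 2

Answer: 2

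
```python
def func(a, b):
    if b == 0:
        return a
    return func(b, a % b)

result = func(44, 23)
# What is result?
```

func(44, 23) -> func(23, 21) -> func(21, 2) -> func(2, 1) -> func(1, 0) -> 1

Answer: 1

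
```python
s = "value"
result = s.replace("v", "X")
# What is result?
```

Trace:
`s = "value"` → s = 'value'
`result = s.replace("v", "X")` → result = 'Xalue'
So result = 'Xalue'

Answer: 'Xalue'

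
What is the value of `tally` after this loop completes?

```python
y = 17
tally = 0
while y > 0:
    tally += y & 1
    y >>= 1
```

Count set bits in 17 (binary: 0b10001)
`tally` takes the values: 0 → 1 → 2

Answer: 2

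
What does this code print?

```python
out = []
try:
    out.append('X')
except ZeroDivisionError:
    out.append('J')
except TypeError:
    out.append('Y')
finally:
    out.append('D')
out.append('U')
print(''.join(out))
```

Execution trace: 'X' (try body, no exception) → 'D' (finally) → 'U' (after the try/except). Output: XDU

Answer: XDU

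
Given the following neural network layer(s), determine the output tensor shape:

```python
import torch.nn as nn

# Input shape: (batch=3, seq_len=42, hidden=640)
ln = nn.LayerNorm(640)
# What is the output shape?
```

Input: (3, 42, 640) -> Output: (3, 42, 640)

Answer: (3, 42, 640)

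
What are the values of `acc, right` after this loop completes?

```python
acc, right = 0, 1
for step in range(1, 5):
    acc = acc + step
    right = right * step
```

Sum and factorial of 1 to 4
`acc, right` takes the values: (0, 1) → (1, 1) → (3, 1) → (3, 2) → (6, 2) → (6, 6) → (10, 6) → (10, 24)

Answer: 10, 24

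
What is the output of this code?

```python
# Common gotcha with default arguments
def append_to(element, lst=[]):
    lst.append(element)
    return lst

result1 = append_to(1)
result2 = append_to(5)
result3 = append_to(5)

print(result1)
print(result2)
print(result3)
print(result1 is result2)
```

Key concept: mutable default argument gotcha.
Step by step:
`result1 = append_to(1)` → result1 = [1]
`result2 = append_to(5)` → result1 = [1, 5] (same object as result2); result2 = [1, 5] (same object as result1)
`result3 = append_to(5)` → result1 = [1, 5, 5] (same object as result2, result3); result2 = [1, 5, 5] (same object as result1, result3); result3 = [1, 5, 5] (same object as result1, result2)
`print(result1)` → prints [1, 5, 5]
`print(result2)` → prints [1, 5, 5]
`print(result3)` → prints [1, 5, 5]
`print(result1 is result2)` → prints True

Answer:
[1, 5, 5]
[1, 5, 5]
[1, 5, 5]
True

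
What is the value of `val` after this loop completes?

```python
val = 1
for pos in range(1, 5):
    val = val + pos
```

Start at 1, add 1 through 4
`val` takes the values: 1 → 2 → 4 → 7 → 11

Answer: 11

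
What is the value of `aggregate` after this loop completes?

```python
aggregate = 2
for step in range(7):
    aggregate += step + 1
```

Start at 2, add 1 to 7 = 30
`aggregate` takes the values: 2 → 3 → 5 → 8 → 12 → 17 → 23 → 30

Answer: 30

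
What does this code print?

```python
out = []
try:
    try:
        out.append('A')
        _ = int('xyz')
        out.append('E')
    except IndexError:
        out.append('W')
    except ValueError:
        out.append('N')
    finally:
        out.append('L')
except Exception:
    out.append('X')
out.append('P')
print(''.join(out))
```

Execution trace: 'A' (inner try body) → 'N' (inner except ValueError) → 'L' (inner finally) → 'P' (after the try/except). Output: ANLP

Answer: ANLP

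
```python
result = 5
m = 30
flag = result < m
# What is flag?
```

Trace:
`result = 5` → result = 5
`m = 30` → m = 30
`flag = result < m` → flag = True
So flag = True

Answer: True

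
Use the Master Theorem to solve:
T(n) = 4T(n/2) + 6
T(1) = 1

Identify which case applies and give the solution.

a=4, b=2, f(n)=6. log_2(4) = 2. Since c=0 < 2, Case 1 applies: T(n) = Θ(n^log_b(a)) = O(n^2).

Answer: O(n^2) - Case 1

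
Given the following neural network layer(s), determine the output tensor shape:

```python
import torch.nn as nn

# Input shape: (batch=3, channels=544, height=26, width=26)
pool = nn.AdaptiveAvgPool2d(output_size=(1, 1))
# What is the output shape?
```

Input: (3, 544, 26, 26) -> Output: (3, 544, 1, 1)

Answer: (3, 544, 1, 1)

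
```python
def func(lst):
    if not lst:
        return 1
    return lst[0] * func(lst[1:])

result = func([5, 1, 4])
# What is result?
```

Product over [5, 1, 4] = 5 * 1 * 4 = 20

Answer: 20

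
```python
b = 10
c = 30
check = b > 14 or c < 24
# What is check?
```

Trace:
`b = 10` → b = 10
`c = 30` → c = 30
`check = b > 14 or c < 24` → check = False
So check = False

Answer: False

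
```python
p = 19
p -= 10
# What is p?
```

Trace:
`p = 19` → p = 19
`p -= 10` → p = 9
So p = 9

Answer: 9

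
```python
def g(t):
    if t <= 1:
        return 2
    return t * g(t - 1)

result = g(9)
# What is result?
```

g(9) = 9 * 8 * 7 * 6 * 5 * 4 * 3 * 2 * 2 = 725760

Answer: 725760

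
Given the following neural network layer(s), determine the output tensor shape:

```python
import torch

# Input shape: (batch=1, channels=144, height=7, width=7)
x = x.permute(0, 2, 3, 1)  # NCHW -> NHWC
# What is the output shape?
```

Input: (1, 144, 7, 7) -> Output: (1, 7, 7, 144)

Answer: (1, 7, 7, 144)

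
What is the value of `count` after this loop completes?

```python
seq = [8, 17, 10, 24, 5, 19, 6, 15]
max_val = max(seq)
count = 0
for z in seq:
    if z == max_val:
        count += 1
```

Count of max value 24 in [8, 17, 10, 24, 5, 19, 6, 15]
`count` takes the values: 0 → 1

Answer: 1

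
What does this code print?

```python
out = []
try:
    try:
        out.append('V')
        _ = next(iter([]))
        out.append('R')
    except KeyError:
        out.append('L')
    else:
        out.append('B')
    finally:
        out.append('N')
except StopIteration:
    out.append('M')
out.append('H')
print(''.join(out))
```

Execution trace: 'V' (inner try body) → 'N' (inner finally) → 'M' (outer except StopIteration) → 'H' (after the try/except). Output: VNMH

Answer: VNMH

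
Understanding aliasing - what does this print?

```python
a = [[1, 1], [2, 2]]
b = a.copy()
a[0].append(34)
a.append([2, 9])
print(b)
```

Key concept: shallow copy with nested lists.
Step by step:
`a = [[1, 1], [2, 2]]` → a = [[1, 1], [2, 2]]
`b = a.copy()` → b = [[1, 1], [2, 2]]
`a[0].append(34)` → a = [[1, 1, 34], [2, 2]]; b = [[1, 1, 34], [2, 2]]
`a.append([2, 9])` → a = [[1, 1, 34], [2, 2], [2, 9]]
`print(b)` → prints [[1, 1, 34], [2, 2]]

Answer: [[1, 1, 34], [2, 2]]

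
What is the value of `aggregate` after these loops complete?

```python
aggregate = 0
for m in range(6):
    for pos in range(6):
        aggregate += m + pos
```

Sum of all m+pos for m,pos in 6x6
`aggregate` takes the values: 0 → 1 → 3 → 6 → 10 → 15 → 16 → 18 → 21 → 25 → 30 → 36 → 38 → 41 → 45 → 50 → 56 → 63 → 66 → 70 → 75 → 81 → 88 → 96 → 100 → 105 → 111 → 118 → 126 → 135 → 140 → 146 → 153 → 161 → 170 → 180

Answer: 180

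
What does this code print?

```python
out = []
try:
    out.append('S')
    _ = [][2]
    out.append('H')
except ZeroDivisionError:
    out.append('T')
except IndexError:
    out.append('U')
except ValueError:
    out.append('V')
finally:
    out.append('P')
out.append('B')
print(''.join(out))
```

Execution trace: 'S' (try body) → 'U' (except IndexError) → 'P' (finally) → 'B' (after the try/except). Output: SUPB

Answer: SUPB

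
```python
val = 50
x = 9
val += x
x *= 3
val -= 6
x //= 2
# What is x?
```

Trace:
`val = 50` → val = 50
`x = 9` → x = 9
`val += x` → val = 59
`x *= 3` → x = 27
`val -= 6` → val = 53
`x //= 2` → x = 13
So x = 13

Answer: 13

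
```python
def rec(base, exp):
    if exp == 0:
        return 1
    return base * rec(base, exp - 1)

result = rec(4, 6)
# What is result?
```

rec(4, 6) = 4 * 4 * 4 * 4 * 4 * 4 = 4096

Answer: 4096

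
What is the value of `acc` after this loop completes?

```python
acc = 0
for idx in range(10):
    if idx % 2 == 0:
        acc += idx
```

Sum of even numbers 0 to 9
`acc` takes the values: 0 → 2 → 6 → 12 → 20

Answer: 20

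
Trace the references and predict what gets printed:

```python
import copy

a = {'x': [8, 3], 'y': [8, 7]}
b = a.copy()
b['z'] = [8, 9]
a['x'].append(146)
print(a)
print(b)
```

Key concept: shallow copy of dict with mutable values.
Step by step:
`a = {'x': [8, 3], 'y': [8, 7]}` → a = {'x': [8, 3], 'y': [8, 7]}
`b = a.copy()` → b = {'x': [8, 3], 'y': [8, 7]}
`b['z'] = [8, 9]` → b = {'x': [8, 3], 'y': [8, 7], 'z': [8, 9]}
`a['x'].append(146)` → a = {'x': [8, 3, 146], 'y': [8, 7]}; b = {'x': [8, 3, 146], 'y': [8, 7], 'z': [8, 9]}
`print(a)` → prints {'x': [8, 3, 146], 'y': [8, 7]}
`print(b)` → prints {'x': [8, 3, 146], 'y': [8, 7], 'z': [8, 9]}

Answer:
{'x': [8, 3, 146], 'y': [8, 7]}
{'x': [8, 3, 146], 'y': [8, 7], 'z': [8, 9]}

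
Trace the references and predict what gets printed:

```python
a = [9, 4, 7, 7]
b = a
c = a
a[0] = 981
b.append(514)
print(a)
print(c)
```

Key concept: multiple aliases.
Step by step:
`a = [9, 4, 7, 7]` → a = [9, 4, 7, 7]
`b = a` → b = [9, 4, 7, 7] (same object as a)
`c = a` → c = [9, 4, 7, 7] (same object as a, b)
`a[0] = 981` → a = [981, 4, 7, 7] (same object as b, c); b = [981, 4, 7, 7] (same object as a, c); c = [981, 4, 7, 7] (same object as a, b)
`b.append(514)` → a = [981, 4, 7, 7, 514] (same object as b, c); b = [981, 4, 7, 7, 514] (same object as a, c); c = [981, 4, 7, 7, 514] (same object as a, b)
`print(a)` → prints [981, 4, 7, 7, 514]
`print(c)` → prints [981, 4, 7, 7, 514]

Answer:
[981, 4, 7, 7, 514]
[981, 4, 7, 7, 514]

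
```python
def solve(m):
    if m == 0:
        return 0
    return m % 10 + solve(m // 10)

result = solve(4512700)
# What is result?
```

Sum of digits of 4512700: 0 + 0 + 7 + 2 + 1 + 5 + 4 = 19

Answer: 19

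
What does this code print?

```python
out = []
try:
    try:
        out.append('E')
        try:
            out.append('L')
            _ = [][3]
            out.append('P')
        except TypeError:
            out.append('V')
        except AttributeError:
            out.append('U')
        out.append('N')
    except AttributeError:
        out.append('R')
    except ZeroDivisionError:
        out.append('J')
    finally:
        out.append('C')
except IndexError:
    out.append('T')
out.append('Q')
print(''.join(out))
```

Execution trace: 'E' (try body) → 'L' (inner try body) → 'C' (finally) → 'T' (outer except IndexError) → 'Q' (after the try/except). Output: ELCTQ

Answer: ELCTQ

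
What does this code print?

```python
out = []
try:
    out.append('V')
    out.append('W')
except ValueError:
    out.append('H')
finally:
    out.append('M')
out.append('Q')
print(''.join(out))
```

Execution trace: 'V' (try body) → 'W' (try body, no exception) → 'M' (finally) → 'Q' (after the try/except). Output: VWMQ

Answer: VWMQ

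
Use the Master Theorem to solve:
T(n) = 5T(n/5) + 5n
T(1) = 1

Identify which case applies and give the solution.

a=5, b=5, f(n)=5n. log_5(5) = 1. Since c=1 = 1, Case 2 applies: T(n) = Θ(n^log_b(a) · log n) = O(n log n).

Answer: O(n log n) - Case 2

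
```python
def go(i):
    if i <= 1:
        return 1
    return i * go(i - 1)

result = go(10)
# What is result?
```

go(10) = 10 * 9 * 8 * 7 * 6 * 5 * 4 * 3 * 2 * 1 = 3628800

Answer: 3628800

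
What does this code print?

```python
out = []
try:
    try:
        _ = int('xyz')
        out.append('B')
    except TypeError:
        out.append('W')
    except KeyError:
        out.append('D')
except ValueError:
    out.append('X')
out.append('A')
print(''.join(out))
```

Execution trace: 'X' (outer except ValueError) → 'A' (after the try/except). Output: XA

Answer: XA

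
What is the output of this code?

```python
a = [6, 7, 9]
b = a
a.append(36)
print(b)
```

Key concept: basic list aliasing.
Step by step:
`a = [6, 7, 9]` → a = [6, 7, 9]
`b = a` → b = [6, 7, 9] (same object as a)
`a.append(36)` → a = [6, 7, 9, 36] (same object as b); b = [6, 7, 9, 36] (same object as a)
`print(b)` → prints [6, 7, 9, 36]

Answer: [6, 7, 9, 36]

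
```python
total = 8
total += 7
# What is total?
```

Trace:
`total = 8` → total = 8
`total += 7` → total = 15
So total = 15

Answer: 15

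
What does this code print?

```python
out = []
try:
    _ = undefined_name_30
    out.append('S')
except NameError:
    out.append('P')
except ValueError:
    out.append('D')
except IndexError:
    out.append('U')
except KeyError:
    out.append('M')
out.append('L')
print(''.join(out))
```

Execution trace: 'P' (except NameError) → 'L' (after the try/except). Output: PL

Answer: PL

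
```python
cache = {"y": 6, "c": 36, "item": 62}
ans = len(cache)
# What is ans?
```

Trace:
`cache = {"y": 6, "c": 36, "item": 62}` → cache = {'y': 6, 'c': 36, 'item': 62}
`ans = len(cache)` → ans = 3
So ans = 3

Answer: 3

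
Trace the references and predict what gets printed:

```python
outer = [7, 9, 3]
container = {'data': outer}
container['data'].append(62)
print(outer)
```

Key concept: dict holds reference to list.
Step by step:
`outer = [7, 9, 3]` → outer = [7, 9, 3]
`container = {'data': outer}` → container = {'data': [7, 9, 3]}
`container['data'].append(62)` → outer = [7, 9, 3, 62]; container = {'data': [7, 9, 3, 62]}
`print(outer)` → prints [7, 9, 3, 62]

Answer: [7, 9, 3, 62]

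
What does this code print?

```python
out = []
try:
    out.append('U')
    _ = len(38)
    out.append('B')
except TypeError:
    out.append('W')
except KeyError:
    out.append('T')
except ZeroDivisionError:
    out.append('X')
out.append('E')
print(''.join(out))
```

Execution trace: 'U' (try body) → 'W' (except TypeError) → 'E' (after the try/except). Output: UWE

Answer: UWE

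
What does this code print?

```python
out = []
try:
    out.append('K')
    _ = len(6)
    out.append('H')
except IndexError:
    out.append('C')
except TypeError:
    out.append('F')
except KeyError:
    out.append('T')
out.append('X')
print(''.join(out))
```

Execution trace: 'K' (try body) → 'F' (except TypeError) → 'X' (after the try/except). Output: KFX

Answer: KFX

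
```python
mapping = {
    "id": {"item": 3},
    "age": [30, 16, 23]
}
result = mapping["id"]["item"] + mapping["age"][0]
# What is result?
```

Trace:
`mapping = { ...` → mapping = {'id': {'item': 3}, 'age': [30, 16, 23]}
`result = mapping["id"]["item"] + mapping["age"][0]` → result = 33
So result = 33

Answer: 33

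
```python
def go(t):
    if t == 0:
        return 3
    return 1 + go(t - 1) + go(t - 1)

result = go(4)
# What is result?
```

go(t) = 1 + 2·go(t-1), go(0)=3. Closed form: (3+1)·2^4 - 1 = 63.

Answer: 63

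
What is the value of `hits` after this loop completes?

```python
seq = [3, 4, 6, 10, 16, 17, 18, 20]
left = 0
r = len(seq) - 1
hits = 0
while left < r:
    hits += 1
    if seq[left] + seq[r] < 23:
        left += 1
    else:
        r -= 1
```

Steps to find pair summing to 23
`hits` takes the values: 0 → 1 → 2 → 3 → 4 → 5 → 6 → 7

Answer: 7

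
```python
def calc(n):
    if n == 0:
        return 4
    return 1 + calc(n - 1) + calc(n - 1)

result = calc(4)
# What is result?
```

calc(n) = 1 + 2·calc(n-1), calc(0)=4. Closed form: (4+1)·2^4 - 1 = 79.

Answer: 79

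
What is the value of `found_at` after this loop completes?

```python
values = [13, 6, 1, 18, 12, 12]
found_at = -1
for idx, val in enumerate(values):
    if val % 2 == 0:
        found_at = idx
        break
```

First even number index in [13, 6, 1, 18, 12, 12]
`found_at` takes the values: -1 → 1

Answer: 1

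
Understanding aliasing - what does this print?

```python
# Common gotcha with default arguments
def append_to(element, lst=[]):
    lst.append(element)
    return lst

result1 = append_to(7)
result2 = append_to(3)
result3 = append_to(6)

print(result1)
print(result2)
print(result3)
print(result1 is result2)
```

Key concept: mutable default argument gotcha.
Step by step:
`result1 = append_to(7)` → result1 = [7]
`result2 = append_to(3)` → result1 = [7, 3] (same object as result2); result2 = [7, 3] (same object as result1)
`result3 = append_to(6)` → result1 = [7, 3, 6] (same object as result2, result3); result2 = [7, 3, 6] (same object as result1, result3); result3 = [7, 3, 6] (same object as result1, result2)
`print(result1)` → prints [7, 3, 6]
`print(result2)` → prints [7, 3, 6]
`print(result3)` → prints [7, 3, 6]
`print(result1 is result2)` → prints True

Answer:
[7, 3, 6]
[7, 3, 6]
[7, 3, 6]
True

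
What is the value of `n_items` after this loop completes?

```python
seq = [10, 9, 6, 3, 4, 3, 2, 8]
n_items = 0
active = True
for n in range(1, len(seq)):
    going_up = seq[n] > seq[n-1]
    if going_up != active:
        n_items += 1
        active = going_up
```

Count direction changes in [10, 9, 6, 3, 4, 3, 2, 8]
`n_items` takes the values: 0 → 1 → 2 → 3 → 4

Answer: 4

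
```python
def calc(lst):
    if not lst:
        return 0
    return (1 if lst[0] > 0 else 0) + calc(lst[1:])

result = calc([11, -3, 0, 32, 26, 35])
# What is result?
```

Count of positive elements in [11, -3, 0, 32, 26, 35] = 4

Answer: 4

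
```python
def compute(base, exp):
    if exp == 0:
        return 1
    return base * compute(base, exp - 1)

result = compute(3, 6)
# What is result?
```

compute(3, 6) = 3 * 3 * 3 * 3 * 3 * 3 = 729

Answer: 729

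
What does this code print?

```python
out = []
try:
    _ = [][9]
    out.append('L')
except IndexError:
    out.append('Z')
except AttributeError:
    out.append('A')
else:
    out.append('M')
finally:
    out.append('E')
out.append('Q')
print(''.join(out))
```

Execution trace: 'Z' (except IndexError) → 'E' (finally) → 'Q' (after the try/except). Output: ZEQ

Answer: ZEQ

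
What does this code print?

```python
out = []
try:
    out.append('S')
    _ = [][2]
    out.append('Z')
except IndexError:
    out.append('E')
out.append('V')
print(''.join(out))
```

Execution trace: 'S' (try body) → 'E' (except IndexError) → 'V' (after the try/except). Output: SEV

Answer: SEV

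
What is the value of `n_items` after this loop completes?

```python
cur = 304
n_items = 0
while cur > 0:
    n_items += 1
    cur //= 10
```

Count digits by repeated division by 10
`n_items` takes the values: 0 → 1 → 2 → 3

Answer: 3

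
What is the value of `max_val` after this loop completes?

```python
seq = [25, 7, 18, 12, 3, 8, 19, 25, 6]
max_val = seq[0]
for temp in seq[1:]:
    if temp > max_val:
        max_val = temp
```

Maximum of [25, 7, 18, 12, 3, 8, 19, 25, 6]
`max_val` takes the values: 25

Answer: 25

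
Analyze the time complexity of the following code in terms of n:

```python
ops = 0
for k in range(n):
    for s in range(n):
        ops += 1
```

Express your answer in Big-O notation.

Each loop level contributes: n × n. Multiplying the contributions gives O(n^2).

Answer: O(n^2)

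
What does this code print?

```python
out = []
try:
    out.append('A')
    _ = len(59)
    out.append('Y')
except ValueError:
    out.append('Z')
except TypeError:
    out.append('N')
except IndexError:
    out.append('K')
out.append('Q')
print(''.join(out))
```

Execution trace: 'A' (try body) → 'N' (except TypeError) → 'Q' (after the try/except). Output: ANQ

Answer: ANQ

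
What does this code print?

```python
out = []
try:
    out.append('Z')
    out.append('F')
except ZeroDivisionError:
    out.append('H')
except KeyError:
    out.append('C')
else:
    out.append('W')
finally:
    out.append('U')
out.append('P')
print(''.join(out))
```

Execution trace: 'Z' (try body) → 'F' (try body, no exception) → 'W' (else) → 'U' (finally) → 'P' (after the try/except). Output: ZFWUP

Answer: ZFWUP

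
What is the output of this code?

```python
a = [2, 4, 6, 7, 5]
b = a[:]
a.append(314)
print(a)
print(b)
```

Key concept: slice [:] creates copy.
Step by step:
`a = [2, 4, 6, 7, 5]` → a = [2, 4, 6, 7, 5]
`b = a[:]` → b = [2, 4, 6, 7, 5]
`a.append(314)` → a = [2, 4, 6, 7, 5, 314]
`print(a)` → prints [2, 4, 6, 7, 5, 314]
`print(b)` → prints [2, 4, 6, 7, 5]

Answer:
[2, 4, 6, 7, 5, 314]
[2, 4, 6, 7, 5]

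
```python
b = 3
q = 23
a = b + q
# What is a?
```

Trace:
`b = 3` → b = 3
`q = 23` → q = 23
`a = b + q` → a = 26
So a = 26

Answer: 26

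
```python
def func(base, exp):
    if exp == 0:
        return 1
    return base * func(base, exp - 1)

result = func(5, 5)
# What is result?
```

func(5, 5) = 5 * 5 * 5 * 5 * 5 = 3125

Answer: 3125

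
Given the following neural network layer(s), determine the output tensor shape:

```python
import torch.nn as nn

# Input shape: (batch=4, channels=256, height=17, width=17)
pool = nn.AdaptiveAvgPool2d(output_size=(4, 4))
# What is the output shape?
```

Input: (4, 256, 17, 17) -> Output: (4, 256, 4, 4)

Answer: (4, 256, 4, 4)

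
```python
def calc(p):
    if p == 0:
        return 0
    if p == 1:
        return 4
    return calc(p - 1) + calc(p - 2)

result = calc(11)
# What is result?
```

Build up from base cases: calc(0)=0, calc(1)=4, calc(2)=4, calc(3)=8, calc(4)=12, calc(5)=20, calc(6)=32, ..., calc(11)=356

Answer: 356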